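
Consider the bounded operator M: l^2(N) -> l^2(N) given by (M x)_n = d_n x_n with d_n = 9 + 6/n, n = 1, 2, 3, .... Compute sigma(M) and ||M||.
sigma(M) = {9 + 6/n : n ≥ 1} ∪ {9}; ||M|| = 15

A bounded diagonal operator on l^2 with diagonal entries d_n has spectrum equal to the closure of {d_n : n ≥ 1}: every d_n is an eigenvalue (with eigenvector e_n), so {d_n} ⊂ sigma(M); the spectrum is closed, so its closure is too; and for lambda not in the closure, (M - lambda I) has bounded inverse (the diagonal entries 1/(d_n - lambda) are bounded). For our sequence d_n = 9 + 6/n, n = 1, 2, 3, ...:
  - {d_n} = {9 + 6/n : n ≥ 1}; the only limit point is 9
  - closure = {9 + 6/n : n ≥ 1} ∪ {9}
For the norm: a diagonal operator has ||M|| = sup_n |d_n|. Here d_n = 9 + 6/n is positive and decreasing, so sup_n |d_n| = d_1 = 9 + 6 = 15. So ||M|| = 15.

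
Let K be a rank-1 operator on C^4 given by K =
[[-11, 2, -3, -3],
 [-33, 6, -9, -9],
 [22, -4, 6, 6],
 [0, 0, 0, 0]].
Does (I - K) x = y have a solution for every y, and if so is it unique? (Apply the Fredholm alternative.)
(I - K) is singular (det(I - K) = 0, i.e. 1 ∈ sigma(K)). (I - K) x = y is solvable iff y ⊥ ker((I - K)^*) = span{(-11, 2, -3, -3)}, i.e. iff -11y_1 + 2y_2 - 3y_3 - 3y_4 = 0. When solvable, the solutions are x = y + c·(1, 3, -2, 0), c arbitrary (ker(I - K) = span{(1, 3, -2, 0)}, dimension 1).

K has rank 1, so it is an outer product K = u v^T: every row of K is a multiple of one row vector. Reading off the entries, u = (1, 3, -2, 0) and v = (-11, 2, -3, -3) (row i of K equals u_i·v^T). A rank-one matrix u v^T satisfies K u = u (v·u) and kills the (3)-dimensional subspace v^⊥, so its characteristic polynomial is lambda^3 (lambda - v·u) with v·u = tr K = 1. Hence the eigenvalues of I - K are 1 (multiplicity 3) and 1 - (1) = 0, so det(I - K) = 0. (Direct check: I - K =
[[12, -2, 3, 3],
 [33, -5, 9, 9],
 [-22, 4, -5, -6],
 [0, 0, 0, 1]]
has determinant 0.) So 1 is an eigenvalue of K and (I - K) is not invertible. The finite-dimensional Fredholm alternative says: either (I - K) is invertible, or ker(I - K) ≠ {0} and then range(I - K) = ker((I - K)^*)^⊥, with dim ker(I - K) = dim ker((I - K)^*). We are in the second case, so we need both kernels. Kernel of I - K: (I - K) u = u - u (v·u) = u - u = 0, so ker(I - K) = span{u} = span{(1, 3, -2, 0)} (it is exactly 1-dimensional because rank(I - K) = 3). Kernel of the adjoint: K is real, so (I - K)^* = I - K^T = I - v u^T, and (I - v u^T) v = v - v (u·v) = 0; hence ker((I - K)^*) = span{v} = span{(-11, 2, -3, -3)}. Therefore (I - K) x = y is solvable iff <y, v> = 0, i.e. iff -11y_1 + 2y_2 - 3y_3 - 3y_4 = 0. When this holds, K y = u (v·y) = 0, so (I - K) y = y and x = y is a particular solution; the full solution set is the line x = y + c·u = y + c·(1, 3, -2, 0), c ∈ C.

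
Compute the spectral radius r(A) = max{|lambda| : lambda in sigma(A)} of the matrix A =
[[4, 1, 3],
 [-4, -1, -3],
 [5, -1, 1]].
r(A) = (4 + sqrt(76))/2 ≈ 6.3589

The eigenvalues of A are the roots of its characteristic polynomial. With M = A (coefficients from the trace, the sum of principal 2x2 minors, and det A):
  p(λ) = det(λ I - M) = λ^3 - 4λ^2 - 15λ.
The constant term is 0, so λ = 0 is a root. Dividing out λ leaves p(λ) = λ(λ^2 - 4λ - 15). For λ^2 - 4λ - 15 the discriminant is 76. It is nonnegative but not a perfect square, so the roots are real and irrational: λ = (4 ± sqrt(76))/2 ≈ 6.3589, -2.3589.
Thus the eigenvalues (to 4 decimals) are 6.3589 (modulus 6.3589); -2.3589 (modulus 2.3589); 0 (modulus 0). The spectral radius is the largest modulus: r(A) = (4 + sqrt(76))/2 ≈ 6.3589. (Cross-check: r(A) ≤ ||A||_2 ≈ 8.5457; equality holds whenever A is normal, though it can also hold for some non-normal A.)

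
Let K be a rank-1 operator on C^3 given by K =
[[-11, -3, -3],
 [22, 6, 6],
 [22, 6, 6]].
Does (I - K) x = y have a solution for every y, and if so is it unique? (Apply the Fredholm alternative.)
(I - K) is singular (det(I - K) = 0, i.e. 1 ∈ sigma(K)). (I - K) x = y is solvable iff y ⊥ ker((I - K)^*) = span{(-11, -3, -3)}, i.e. iff -11y_1 - 3y_2 - 3y_3 = 0. When solvable, the solutions are x = y + c·(1, -2, -2), c arbitrary (ker(I - K) = span{(1, -2, -2)}, dimension 1).

K has rank 1, so it is an outer product K = u v^T: every row of K is a multiple of one row vector. Reading off the entries, u = (1, -2, -2) and v = (-11, -3, -3) (row i of K equals u_i·v^T). A rank-one matrix u v^T satisfies K u = u (v·u) and kills the (2)-dimensional subspace v^⊥, so its characteristic polynomial is lambda^2 (lambda - v·u) with v·u = tr K = 1. Hence the eigenvalues of I - K are 1 (multiplicity 2) and 1 - (1) = 0, so det(I - K) = 0. (Direct check: I - K =
[[12, 3, 3],
 [-22, -5, -6],
 [-22, -6, -5]]
has determinant 0.) So 1 is an eigenvalue of K and (I - K) is not invertible. The finite-dimensional Fredholm alternative says: either (I - K) is invertible, or ker(I - K) ≠ {0} and then range(I - K) = ker((I - K)^*)^⊥, with dim ker(I - K) = dim ker((I - K)^*). We are in the second case, so we need both kernels. Kernel of I - K: (I - K) u = u - u (v·u) = u - u = 0, so ker(I - K) = span{u} = span{(1, -2, -2)} (it is exactly 1-dimensional because rank(I - K) = 2). Kernel of the adjoint: K is real, so (I - K)^* = I - K^T = I - v u^T, and (I - v u^T) v = v - v (u·v) = 0; hence ker((I - K)^*) = span{v} = span{(-11, -3, -3)}. Therefore (I - K) x = y is solvable iff <y, v> = 0, i.e. iff -11y_1 - 3y_2 - 3y_3 = 0. When this holds, K y = u (v·y) = 0, so (I - K) y = y and x = y is a particular solution; the full solution set is the line x = y + c·u = y + c·(1, -2, -2), c ∈ C.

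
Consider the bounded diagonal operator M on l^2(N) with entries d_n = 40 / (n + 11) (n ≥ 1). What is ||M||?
||M|| = 10/3 (attained at n = 1)

For M diagonal, ||M|| = sup_n |d_n| = sup_n 40/(n + 11). This is positive and strictly decreasing in n, so the supremum is attained at n = 1: d_1 = 40/(1 + 11) = 10/3. Hence ||M|| = 10/3.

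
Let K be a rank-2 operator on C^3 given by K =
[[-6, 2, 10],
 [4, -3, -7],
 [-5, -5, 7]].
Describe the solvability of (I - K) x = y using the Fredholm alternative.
(I - K) is invertible (det(I - K) = -35 ≠ 0), so for every y in C^3 the equation (I - K) x = y has a unique solution.

K has rank 2 and factors as K = U V^T = u1 v1^T + u2 v2^T with u1 = (2, -1, 3), v1 = (-2, -1, 3), u2 = (-2, 2, 1), v2 = (1, -2, -2) (multiplying out reproduces the displayed K). The nonzero eigenvalues of U V^T coincide with those of the 2 x 2 matrix G = V^T U = [[v1·u1, v1·u2], [v2·u1, v2·u2]] = [[6, 5], [-2, -8]], and by the Sylvester determinant identity det(I_3 - U V^T) = det(I_2 - V^T U) = det([[-5, -5], [2, 9]]) = (-5)(9) - (-5)(2) = -35. (Direct check: I - K =
[[7, -2, -10],
 [-4, 4, 7],
 [5, 5, -6]]
has determinant -35.) The finite-dimensional Fredholm alternative says: either (I - K) is invertible, or ker(I - K) ≠ {0} and then range(I - K) = ker((I - K)^*)^⊥, with dim ker(I - K) = dim ker((I - K)^*). Since det(I - K) ≠ 0, 1 is not an eigenvalue of K and ker(I - K) = {0}, so we are in the first case: for every y there is a unique x = (I - K)^(-1) y. (Explicitly, by the Woodbury identity, (I - U V^T)^(-1) = I + U (I_2 - G)^(-1) V^T.)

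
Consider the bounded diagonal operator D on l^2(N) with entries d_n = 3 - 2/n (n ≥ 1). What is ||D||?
||D|| = 3

For a diagonal operator on l^2 with entries d_n, ||D|| = sup_n |d_n|. Here d_1 = 1, d_2 = 2, ..., and d_n = 3 - 2/n increases monotonically toward 3. All terms lie in [1, 3), so |d_n| = d_n and the supremum is the limit 3, which is not attained by any individual d_n. Hence ||D|| = 3.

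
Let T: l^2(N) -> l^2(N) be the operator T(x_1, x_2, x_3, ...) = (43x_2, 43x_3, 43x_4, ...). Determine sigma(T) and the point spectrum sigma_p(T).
sigma(T) = closed disk {z in C : |z| ≤ 43}; sigma_p(T) = open disk {z in C : |z| < 43}

Note T = 43·V where V is the unit left shift (V x)_k = x_{k+1}; so sigma(T) = 43·sigma(V) and ||T|| = 43||V||. ||T x||^2 = 1849sum_{k≥2} |x_k|^2 ≤ 1849||x||^2, with equality on {x : x_1 = 0}, so ||T|| = 43. For any lambda with |lambda| < 43, set r = lambda/43 (|r| < 1); the vector x = (1, r, r^2, ...) is in l^2 and satisfies T x = 43(r, r^2, ...) = lambda x, so lambda is an eigenvalue. On the boundary |lambda| = 43 the geometric series diverges, so no l^2 eigenvector exists, but these lambda lie in the approximate point spectrum. Hence sigma(T) is the closed disk of radius 43 and sigma_p(T) is the open disk.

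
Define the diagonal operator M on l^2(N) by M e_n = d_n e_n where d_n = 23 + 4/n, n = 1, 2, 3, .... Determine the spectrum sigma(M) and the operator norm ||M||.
sigma(M) = {23 + 4/n : n ≥ 1} ∪ {23}; ||M|| = 27

A bounded diagonal operator on l^2 with diagonal entries d_n has spectrum equal to the closure of {d_n : n ≥ 1}: every d_n is an eigenvalue (with eigenvector e_n), so {d_n} ⊂ sigma(M); the spectrum is closed, so its closure is too; and for lambda not in the closure, (M - lambda I) has bounded inverse (the diagonal entries 1/(d_n - lambda) are bounded). For our sequence d_n = 23 + 4/n, n = 1, 2, 3, ...:
  - {d_n} = {23 + 4/n : n ≥ 1}; the only limit point is 23
  - closure = {23 + 4/n : n ≥ 1} ∪ {23}
For the norm: a diagonal operator has ||M|| = sup_n |d_n|. Here d_n = 23 + 4/n is positive and decreasing, so sup_n |d_n| = d_1 = 23 + 4 = 27. So ||M|| = 27.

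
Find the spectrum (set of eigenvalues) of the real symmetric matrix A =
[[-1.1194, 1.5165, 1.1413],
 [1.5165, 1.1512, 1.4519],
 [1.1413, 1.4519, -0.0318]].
sigma(A) ≈ {-2, -1, 3}

A is real symmetric, so its spectrum consists of real eigenvalues. Expanding the characteristic polynomial of the displayed matrix gives
  det(λ I - A) = p(λ) = λ^3 + (0)λ^2 + (-7)λ + (-6).
Solving p(λ) = 0 yields eigenvalues ≈ -2, -1, 3. (A is shown rounded to 4 decimals, so these recover the underlying integer eigenvalues to within that precision.)
Verification: the trace of A = 0 equals the sum of eigenvalues 0, and det(A) ≈ 6.0002 matches the eigenvalue product 6.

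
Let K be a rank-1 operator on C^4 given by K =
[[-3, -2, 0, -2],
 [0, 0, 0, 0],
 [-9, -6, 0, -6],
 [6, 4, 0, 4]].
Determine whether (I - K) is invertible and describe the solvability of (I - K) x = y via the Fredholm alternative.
(I - K) is singular (det(I - K) = 0, i.e. 1 ∈ sigma(K)). (I - K) x = y is solvable iff y ⊥ ker((I - K)^*) = span{(-3, -2, 0, -2)}, i.e. iff -3y_1 - 2y_2 - 2y_4 = 0. When solvable, the solutions are x = y + c·(1, 0, 3, -2), c arbitrary (ker(I - K) = span{(1, 0, 3, -2)}, dimension 1).

K has rank 1, so it is an outer product K = u v^T: every row of K is a multiple of one row vector. Reading off the entries, u = (1, 0, 3, -2) and v = (-3, -2, 0, -2) (row i of K equals u_i·v^T). A rank-one matrix u v^T satisfies K u = u (v·u) and kills the (3)-dimensional subspace v^⊥, so its characteristic polynomial is lambda^3 (lambda - v·u) with v·u = tr K = 1. Hence the eigenvalues of I - K are 1 (multiplicity 3) and 1 - (1) = 0, so det(I - K) = 0. (Direct check: I - K =
[[4, 2, 0, 2],
 [0, 1, 0, 0],
 [9, 6, 1, 6],
 [-6, -4, 0, -3]]
has determinant 0.) So 1 is an eigenvalue of K and (I - K) is not invertible. The finite-dimensional Fredholm alternative says: either (I - K) is invertible, or ker(I - K) ≠ {0} and then range(I - K) = ker((I - K)^*)^⊥, with dim ker(I - K) = dim ker((I - K)^*). We are in the second case, so we need both kernels. Kernel of I - K: (I - K) u = u - u (v·u) = u - u = 0, so ker(I - K) = span{u} = span{(1, 0, 3, -2)} (it is exactly 1-dimensional because rank(I - K) = 3). Kernel of the adjoint: K is real, so (I - K)^* = I - K^T = I - v u^T, and (I - v u^T) v = v - v (u·v) = 0; hence ker((I - K)^*) = span{v} = span{(-3, -2, 0, -2)}. Therefore (I - K) x = y is solvable iff <y, v> = 0, i.e. iff -3y_1 - 2y_2 - 2y_4 = 0. When this holds, K y = u (v·y) = 0, so (I - K) y = y and x = y is a particular solution; the full solution set is the line x = y + c·u = y + c·(1, 0, 3, -2), c ∈ C.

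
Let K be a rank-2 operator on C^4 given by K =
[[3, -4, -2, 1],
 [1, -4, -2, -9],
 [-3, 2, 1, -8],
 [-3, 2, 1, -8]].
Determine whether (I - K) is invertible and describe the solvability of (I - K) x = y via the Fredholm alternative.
(I - K) is invertible (det(I - K) = 27 ≠ 0), so for every y in C^4 the equation (I - K) x = y has a unique solution.

K has rank 2 and factors as K = U V^T = u1 v1^T + u2 v2^T with u1 = (-1, -3, -1, -1), v1 = (-1, 2, 1, 2), u2 = (-1, 1, 2, 2), v2 = (-2, 2, 1, -3) (multiplying out reproduces the displayed K). The nonzero eigenvalues of U V^T coincide with those of the 2 x 2 matrix G = V^T U = [[v1·u1, v1·u2], [v2·u1, v2·u2]] = [[-8, 9], [-2, 0]], and by the Sylvester determinant identity det(I_4 - U V^T) = det(I_2 - V^T U) = det([[9, -9], [2, 1]]) = (9)(1) - (-9)(2) = 27. (Direct check: I - K =
[[-2, 4, 2, -1],
 [-1, 5, 2, 9],
 [3, -2, 0, 8],
 [3, -2, -1, 9]]
has determinant 27.) The finite-dimensional Fredholm alternative says: either (I - K) is invertible, or ker(I - K) ≠ {0} and then range(I - K) = ker((I - K)^*)^⊥, with dim ker(I - K) = dim ker((I - K)^*). Since det(I - K) ≠ 0, 1 is not an eigenvalue of K and ker(I - K) = {0}, so we are in the first case: for every y there is a unique x = (I - K)^(-1) y. (Explicitly, by the Woodbury identity, (I - U V^T)^(-1) = I + U (I_2 - G)^(-1) V^T.)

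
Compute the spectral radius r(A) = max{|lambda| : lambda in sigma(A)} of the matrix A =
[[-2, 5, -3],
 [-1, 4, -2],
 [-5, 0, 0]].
r(A) ≈ 5.1292

The eigenvalues of A are the roots of its characteristic polynomial. With M = A (coefficients from the trace, the sum of principal 2x2 minors, and det A):
  p(λ) = det(λ I - M) = λ^3 - 2λ^2 - 18λ + 10.
No integer candidate from the rational root theorem (±divisors of 10) is a root, so the roots are irrational. The cubic discriminant is Δ = 28724 > 0, so there are three distinct real roots. p(-4) = -14 and p(-3) = 19 have opposite signs, so a root lies in (-4, -3); Newton's method refines it to λ ≈ -3.6617. p(0) = 10 and p(1) = -9 have opposite signs, so a root lies in (0, 1); Newton's method refines it to λ ≈ 0.5324. p(5) = -5 and p(6) = 46 have opposite signs, so a root lies in (5, 6); Newton's method refines it to λ ≈ 5.1292. Check (Vieta): the three roots sum to 2, matching tr M = 2.
Thus the eigenvalues (to 4 decimals) are -3.6617 (modulus 3.6617); 0.5324 (modulus 0.5324); 5.1292 (modulus 5.1292). The spectral radius is the largest modulus: r(A) ≈ 5.1292. (Cross-check: r(A) ≤ ||A||_2 ≈ 7.8766; equality holds whenever A is normal, though it can also hold for some non-normal A.)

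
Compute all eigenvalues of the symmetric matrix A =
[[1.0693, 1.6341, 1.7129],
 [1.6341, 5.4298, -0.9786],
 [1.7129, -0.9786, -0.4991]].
sigma(A) ≈ {-2, 2, 6}

A is real symmetric, so its spectrum consists of real eigenvalues. Expanding the characteristic polynomial of the displayed matrix gives
  det(λ I - A) = p(λ) = λ^3 + (-6)λ^2 + (-4)λ + (23.9986).
Solving p(λ) = 0 yields eigenvalues ≈ -2, 2, 6. (A is shown rounded to 4 decimals, so these recover the underlying integer eigenvalues to within that precision.)
Verification: the trace of A = 6 equals the sum of eigenvalues 6, and det(A) ≈ -23.9986 matches the eigenvalue product -24.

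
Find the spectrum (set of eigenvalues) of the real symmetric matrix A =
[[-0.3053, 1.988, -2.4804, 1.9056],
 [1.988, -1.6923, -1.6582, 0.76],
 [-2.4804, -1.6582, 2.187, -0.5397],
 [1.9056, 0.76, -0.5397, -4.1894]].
sigma(A) ≈ {-5, -3, -1, 5}

A is real symmetric, so its spectrum consists of real eigenvalues. Expanding the characteristic polynomial of the displayed matrix gives
  det(λ I - A) = p(λ) = λ^4 + (4)λ^3 + (-22)λ^2 + (-100)λ + (-75).
Solving p(λ) = 0 yields eigenvalues ≈ -5, -3, -1, 5. (A is shown rounded to 4 decimals, so these recover the underlying integer eigenvalues to within that precision.)
Verification: the trace of A = -4 equals the sum of eigenvalues -4, and det(A) ≈ -75.0000 matches the eigenvalue product -75.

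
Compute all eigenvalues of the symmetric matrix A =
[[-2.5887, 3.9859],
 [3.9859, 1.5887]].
sigma(A) ≈ {-5, 4}

A is real symmetric, so its spectrum consists of real eigenvalues. Expanding the characteristic polynomial of the displayed matrix gives
  det(λ I - A) = p(λ) = λ^2 + (1)λ + (-20).
Solving p(λ) = 0 yields eigenvalues ≈ -5, 4. (A is shown rounded to 4 decimals, so these recover the underlying integer eigenvalues to within that precision.)
Verification: the trace of A = -1 equals the sum of eigenvalues -1, and det(A) ≈ -20.0001 matches the eigenvalue product -20.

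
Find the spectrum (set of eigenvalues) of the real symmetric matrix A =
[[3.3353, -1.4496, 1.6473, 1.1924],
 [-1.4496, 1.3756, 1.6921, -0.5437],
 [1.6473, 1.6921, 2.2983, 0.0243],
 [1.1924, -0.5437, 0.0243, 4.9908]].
sigma(A) ≈ {-1, 3, 4, 6}

A is real symmetric, so its spectrum consists of real eigenvalues. Expanding the characteristic polynomial of the displayed matrix gives
  det(λ I - A) = p(λ) = λ^4 + (-12)λ^3 + (41)λ^2 + (-18.0037)λ + (-71.9928).
Solving p(λ) = 0 yields eigenvalues ≈ -1, 3, 4, 6. (A is shown rounded to 4 decimals, so these recover the underlying integer eigenvalues to within that precision.)
Verification: the trace of A = 12 equals the sum of eigenvalues 12, and det(A) ≈ -71.9928 matches the eigenvalue product -72.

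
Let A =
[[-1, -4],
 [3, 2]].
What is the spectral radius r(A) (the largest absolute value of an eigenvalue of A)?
r(A) = sqrt(10) ≈ 3.1623

The eigenvalues of A are the roots of its characteristic polynomial. With M = A (coefficients from the trace and determinant):
  p(λ) = det(λ I - M) = λ^2 - λ + 10.
For λ^2 - λ + 10 the discriminant is -39. It is negative, so the roots are the complex-conjugate pair λ = 1/2 ± (sqrt(39)/2) i ≈ 0.5 ± 3.1225i. For a conjugate pair the product of the roots equals the constant term, so |λ|^2 = 10 and |λ| = sqrt(10) ≈ 3.1623.
Thus the eigenvalues (to 4 decimals) are 0.5 ± 3.1225i (modulus 3.1623). The spectral radius is the largest modulus: r(A) = sqrt(10) ≈ 3.1623. (Cross-check: r(A) ≤ ||A||_2 ≈ 5.1167; equality holds whenever A is normal, though it can also hold for some non-normal A.)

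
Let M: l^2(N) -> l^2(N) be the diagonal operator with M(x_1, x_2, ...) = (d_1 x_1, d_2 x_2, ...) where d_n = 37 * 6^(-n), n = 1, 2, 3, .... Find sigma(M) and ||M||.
sigma(M) = {37 * 6^(-n) : n ≥ 1} ∪ {0}; ||M|| = 37/6

A bounded diagonal operator on l^2 with diagonal entries d_n has spectrum equal to the closure of {d_n : n ≥ 1}: every d_n is an eigenvalue (with eigenvector e_n), so {d_n} ⊂ sigma(M); the spectrum is closed, so its closure is too; and for lambda not in the closure, (M - lambda I) has bounded inverse (the diagonal entries 1/(d_n - lambda) are bounded). For our sequence d_n = 37 * 6^(-n), n = 1, 2, 3, ...:
  - {d_n} = {37 * 6^(-n) : n ≥ 1}; the only limit point is 0
  - closure = {37 * 6^(-n) : n ≥ 1} ∪ {0}
For the norm: a diagonal operator has ||M|| = sup_n |d_n|. Here d_n = 37 * 6^(-n) is positive and decreasing, so sup_n |d_n| = d_1 = 37/6. So ||M|| = 37/6.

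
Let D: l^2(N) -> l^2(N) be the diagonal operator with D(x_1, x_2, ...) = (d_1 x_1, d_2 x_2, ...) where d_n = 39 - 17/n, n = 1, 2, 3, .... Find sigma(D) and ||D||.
sigma(D) = {39 - 17/n : n ≥ 1} ∪ {39}; ||D|| = 39

A bounded diagonal operator on l^2 with diagonal entries d_n has spectrum equal to the closure of {d_n : n ≥ 1}: every d_n is an eigenvalue (with eigenvector e_n), so {d_n} ⊂ sigma(D); the spectrum is closed, so its closure is too; and for lambda not in the closure, (D - lambda I) has bounded inverse (the diagonal entries 1/(d_n - lambda) are bounded). For our sequence d_n = 39 - 17/n, n = 1, 2, 3, ...:
  - {d_n} = {39 - 17/n : n ≥ 1}; the only limit point is 39
  - closure = {39 - 17/n : n ≥ 1} ∪ {39}
For the norm: a diagonal operator has ||D|| = sup_n |d_n|. Here d_n = 39 - 17/n increases monotonically from d_1 = 22 toward 39, with all terms in [22, 39); so sup_n |d_n| = 39 (the supremum is the limit, not attained). So ||D|| = 39.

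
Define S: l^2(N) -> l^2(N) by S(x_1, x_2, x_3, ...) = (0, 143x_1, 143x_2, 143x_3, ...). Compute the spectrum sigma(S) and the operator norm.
sigma(S) = closed disk {z in C : |z| ≤ 143}; ||S|| = 143

Note S = 143·U where U is the unit right shift (U x)_k = x_{k-1} (with x_0 := 0); so ||S|| = 143||U|| and sigma(S) = 143·sigma(U). ||S x||^2 = sum_{k≥1} |143x_k|^2 = 20449||x||^2, so ||S|| = 143 and sigma(S) ⊂ {|z| ≤ 143}. For any |lambda| < 143, the equation (S - lambda I) x = 0 forces x_1 = 0, then 143x_k = lambda x_{k+1} ⇒ x = 0, so S has no eigenvalues. But (S - lambda I) is not surjective for |lambda| < 143: solving (S - lambda I) x = e_1 would require x_n proportional to (lambda/143)^(-n), which is not in l^2. So every |lambda| < 143 lies in the residual spectrum. The boundary |lambda| = 143 is in the approximate point spectrum (the spectrum is closed). Hence sigma(S) is the closed disk of radius 143.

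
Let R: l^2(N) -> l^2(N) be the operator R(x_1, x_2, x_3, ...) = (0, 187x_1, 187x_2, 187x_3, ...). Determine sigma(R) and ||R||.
sigma(R) = closed disk {z in C : |z| ≤ 187}; ||R|| = 187

Note R = 187·U where U is the unit right shift (U x)_k = x_{k-1} (with x_0 := 0); so ||R|| = 187||U|| and sigma(R) = 187·sigma(U). ||R x||^2 = sum_{k≥1} |187x_k|^2 = 34969||x||^2, so ||R|| = 187 and sigma(R) ⊂ {|z| ≤ 187}. For any |lambda| < 187, the equation (R - lambda I) x = 0 forces x_1 = 0, then 187x_k = lambda x_{k+1} ⇒ x = 0, so R has no eigenvalues. But (R - lambda I) is not surjective for |lambda| < 187: solving (R - lambda I) x = e_1 would require x_n proportional to (lambda/187)^(-n), which is not in l^2. So every |lambda| < 187 lies in the residual spectrum. The boundary |lambda| = 187 is in the approximate point spectrum (the spectrum is closed). Hence sigma(R) is the closed disk of radius 187.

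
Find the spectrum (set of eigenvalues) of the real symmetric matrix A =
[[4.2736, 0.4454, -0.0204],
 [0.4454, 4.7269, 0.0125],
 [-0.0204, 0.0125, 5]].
sigma(A) ≈ {4, 5} (5 with multiplicity 2)

A is real symmetric, so its spectrum consists of real eigenvalues. Expanding the characteristic polynomial of the displayed matrix gives
  det(λ I - A) = p(λ) = λ^3 + (-14)λ^2 + (65)λ + (-99.9976).
Solving p(λ) = 0 yields eigenvalues ≈ 4, 5, 5. (A is shown rounded to 4 decimals, so these recover the underlying integer eigenvalues to within that precision.)
Verification: the trace of A = 14 equals the sum of eigenvalues 14, and det(A) ≈ 99.9976 matches the eigenvalue product 100.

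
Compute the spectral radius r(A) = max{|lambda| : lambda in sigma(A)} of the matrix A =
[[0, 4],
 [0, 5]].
r(A) = 5

The eigenvalues of A are the roots of its characteristic polynomial. With M = A (coefficients from the trace and determinant):
  p(λ) = det(λ I - M) = λ^2 - 5λ.
For λ^2 - 5λ the discriminant is 25. It is a perfect square (5^2), so the roots are rational: λ = (5 ± 5)/2 = 5, 0.
Thus the eigenvalues (to 4 decimals) are 5 (modulus 5); 0 (modulus 0). The spectral radius is the largest modulus: r(A) = 5. (Cross-check: r(A) ≤ ||A||_2 ≈ 6.4031; equality holds whenever A is normal, though it can also hold for some non-normal A.)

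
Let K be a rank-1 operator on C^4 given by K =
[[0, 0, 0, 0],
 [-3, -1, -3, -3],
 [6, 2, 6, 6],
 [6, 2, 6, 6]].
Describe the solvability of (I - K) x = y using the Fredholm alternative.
(I - K) is invertible (det(I - K) = -10 ≠ 0), so for every y in C^4 the equation (I - K) x = y has a unique solution.

K has rank 1, so it is an outer product K = u v^T: every row of K is a multiple of one row vector. Reading off the entries, u = (0, -1, 2, 2) and v = (3, 1, 3, 3) (row i of K equals u_i·v^T). A rank-one matrix u v^T satisfies K u = u (v·u) and kills the (3)-dimensional subspace v^⊥, so its characteristic polynomial is lambda^3 (lambda - v·u) with v·u = tr K = 11. Hence the eigenvalues of I - K are 1 (multiplicity 3) and 1 - (11) = -10, so det(I - K) = -10. (Direct check: I - K =
[[1, 0, 0, 0],
 [3, 2, 3, 3],
 [-6, -2, -5, -6],
 [-6, -2, -6, -5]]
has determinant -10.) The finite-dimensional Fredholm alternative says: either (I - K) is invertible, or ker(I - K) ≠ {0} and then range(I - K) = ker((I - K)^*)^⊥, with dim ker(I - K) = dim ker((I - K)^*). Since det(I - K) ≠ 0, 1 is not an eigenvalue of K and ker(I - K) = {0}, so we are in the first case: for every y there is a unique x = (I - K)^(-1) y. Explicitly, by the Sherman–Morrison formula, (I - u v^T)^(-1) = I + u v^T/(1 - v·u), i.e. (I - K)^(-1) = I + K/(-10).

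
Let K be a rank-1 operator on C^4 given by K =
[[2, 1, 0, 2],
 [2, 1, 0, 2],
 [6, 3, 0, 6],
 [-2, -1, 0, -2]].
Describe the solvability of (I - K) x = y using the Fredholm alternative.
(I - K) is singular (det(I - K) = 0, i.e. 1 ∈ sigma(K)). (I - K) x = y is solvable iff y ⊥ ker((I - K)^*) = span{(2, 1, 0, 2)}, i.e. iff 2y_1 + y_2 + 2y_4 = 0. When solvable, the solutions are x = y + c·(1, 1, 3, -1), c arbitrary (ker(I - K) = span{(1, 1, 3, -1)}, dimension 1).

K has rank 1, so it is an outer product K = u v^T: every row of K is a multiple of one row vector. Reading off the entries, u = (1, 1, 3, -1) and v = (2, 1, 0, 2) (row i of K equals u_i·v^T). A rank-one matrix u v^T satisfies K u = u (v·u) and kills the (3)-dimensional subspace v^⊥, so its characteristic polynomial is lambda^3 (lambda - v·u) with v·u = tr K = 1. Hence the eigenvalues of I - K are 1 (multiplicity 3) and 1 - (1) = 0, so det(I - K) = 0. (Direct check: I - K =
[[-1, -1, 0, -2],
 [-2, 0, 0, -2],
 [-6, -3, 1, -6],
 [2, 1, 0, 3]]
has determinant 0.) So 1 is an eigenvalue of K and (I - K) is not invertible. The finite-dimensional Fredholm alternative says: either (I - K) is invertible, or ker(I - K) ≠ {0} and then range(I - K) = ker((I - K)^*)^⊥, with dim ker(I - K) = dim ker((I - K)^*). We are in the second case, so we need both kernels. Kernel of I - K: (I - K) u = u - u (v·u) = u - u = 0, so ker(I - K) = span{u} = span{(1, 1, 3, -1)} (it is exactly 1-dimensional because rank(I - K) = 3). Kernel of the adjoint: K is real, so (I - K)^* = I - K^T = I - v u^T, and (I - v u^T) v = v - v (u·v) = 0; hence ker((I - K)^*) = span{v} = span{(2, 1, 0, 2)}. Therefore (I - K) x = y is solvable iff <y, v> = 0, i.e. iff 2y_1 + y_2 + 2y_4 = 0. When this holds, K y = u (v·y) = 0, so (I - K) y = y and x = y is a particular solution; the full solution set is the line x = y + c·u = y + c·(1, 1, 3, -1), c ∈ C.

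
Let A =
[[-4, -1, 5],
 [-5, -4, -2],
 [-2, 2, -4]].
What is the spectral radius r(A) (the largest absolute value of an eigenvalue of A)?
r(A) = 7

The eigenvalues of A are the roots of its characteristic polynomial. With M = A (coefficients from the trace, the sum of principal 2x2 minors, and det A):
  p(λ) = det(λ I - M) = λ^3 + 12λ^2 + 57λ + 154.
By the rational root theorem any rational root is an integer divisor of 154. Testing λ = -7: p(-7) = -343 + 588 - 399 + 154 = 0, so λ = -7 is a root. Dividing out (λ + 7) leaves p(λ) = (λ + 7)(λ^2 + 5λ + 22). For λ^2 + 5λ + 22 the discriminant is -63. It is negative, so the roots are the complex-conjugate pair λ = -5/2 ± (sqrt(63)/2) i ≈ -2.5 ± 3.9686i. For a conjugate pair the product of the roots equals the constant term, so |λ|^2 = 22 and |λ| = sqrt(22) ≈ 4.6904.
Thus the eigenvalues (to 4 decimals) are -2.5 ± 3.9686i (modulus 4.6904); -7 (modulus 7). The spectral radius is the largest modulus: r(A) = 7. (Cross-check: r(A) ≤ ||A||_2 ≈ 7.5985; equality holds whenever A is normal, though it can also hold for some non-normal A.)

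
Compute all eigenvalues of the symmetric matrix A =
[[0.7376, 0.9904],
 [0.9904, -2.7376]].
sigma(A) ≈ {-3, 1}

A is real symmetric, so its spectrum consists of real eigenvalues. Expanding the characteristic polynomial of the displayed matrix gives
  det(λ I - A) = p(λ) = λ^2 + (2)λ + (-3).
Solving p(λ) = 0 yields eigenvalues ≈ -3, 1. (A is shown rounded to 4 decimals, so these recover the underlying integer eigenvalues to within that precision.)
Verification: the trace of A = -2 equals the sum of eigenvalues -2, and det(A) ≈ -3.0001 matches the eigenvalue product -3.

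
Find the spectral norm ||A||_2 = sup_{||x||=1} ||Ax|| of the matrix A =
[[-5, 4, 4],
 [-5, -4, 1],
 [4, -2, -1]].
||A||_2 ≈ 9.1326 (= sqrt(largest eigenvalue of A^T A))

||A||_2 = sigma_max(A) = sqrt(lambda_max(A^T A)). Form the symmetric matrix M = A^T A =
[[66, -8, -29],
 [-8, 36, 14],
 [-29, 14, 18]].
Its characteristic polynomial (trace, sum of principal 2x2 minors, determinant of M give the coefficients) is
  p(λ) = det(λ I - M) = λ^3 - 120λ^2 + 3111λ - 4900.
No integer candidate from the rational root theorem (±divisors of 4900) is a root, so the roots are irrational. The cubic discriminant is Δ = 17340549876 > 0, so there are three distinct real roots. p(1) = -1908 and p(2) = 850 have opposite signs, so a root lies in (1, 2); Newton's method refines it to λ ≈ 1.6827. p(34) = 1458 and p(35) = -140 have opposite signs, so a root lies in (34, 35); Newton's method refines it to λ ≈ 34.9132. p(83) = -1580 and p(84) = 2408 have opposite signs, so a root lies in (83, 84); Newton's method refines it to λ ≈ 83.4041. Check (Vieta): the three roots sum to 120, matching tr M = 120.
So the eigenvalues of A^T A are ≈ 1.6827, 34.9132, 83.4041 (all ≥ 0, as they must be for A^T A). The largest is λ_max ≈ 83.4041, hence ||A||_2 = sqrt(λ_max) ≈ 9.1326.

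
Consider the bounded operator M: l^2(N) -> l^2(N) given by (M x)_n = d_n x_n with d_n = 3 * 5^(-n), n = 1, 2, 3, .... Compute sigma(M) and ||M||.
sigma(M) = {3 * 5^(-n) : n ≥ 1} ∪ {0}; ||M|| = 3/5

A bounded diagonal operator on l^2 with diagonal entries d_n has spectrum equal to the closure of {d_n : n ≥ 1}: every d_n is an eigenvalue (with eigenvector e_n), so {d_n} ⊂ sigma(M); the spectrum is closed, so its closure is too; and for lambda not in the closure, (M - lambda I) has bounded inverse (the diagonal entries 1/(d_n - lambda) are bounded). For our sequence d_n = 3 * 5^(-n), n = 1, 2, 3, ...:
  - {d_n} = {3 * 5^(-n) : n ≥ 1}; the only limit point is 0
  - closure = {3 * 5^(-n) : n ≥ 1} ∪ {0}
For the norm: a diagonal operator has ||M|| = sup_n |d_n|. Here d_n = 3 * 5^(-n) is positive and decreasing, so sup_n |d_n| = d_1 = 3/5. So ||M|| = 3/5.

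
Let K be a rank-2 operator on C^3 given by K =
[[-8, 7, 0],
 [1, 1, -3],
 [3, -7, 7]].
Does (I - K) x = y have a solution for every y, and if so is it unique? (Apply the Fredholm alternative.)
(I - K) is invertible (det(I - K) = -84 ≠ 0), so for every y in C^3 the equation (I - K) x = y has a unique solution.

K has rank 2 and factors as K = U V^T = u1 v1^T + u2 v2^T with u1 = (-3, 0, 2), v1 = (3, -2, -1), u2 = (1, 1, -3), v2 = (1, 1, -3) (multiplying out reproduces the displayed K). The nonzero eigenvalues of U V^T coincide with those of the 2 x 2 matrix G = V^T U = [[v1·u1, v1·u2], [v2·u1, v2·u2]] = [[-11, 4], [-9, 11]], and by the Sylvester determinant identity det(I_3 - U V^T) = det(I_2 - V^T U) = det([[12, -4], [9, -10]]) = (12)(-10) - (-4)(9) = -84. (Direct check: I - K =
[[9, -7, 0],
 [-1, 0, 3],
 [-3, 7, -6]]
has determinant -84.) The finite-dimensional Fredholm alternative says: either (I - K) is invertible, or ker(I - K) ≠ {0} and then range(I - K) = ker((I - K)^*)^⊥, with dim ker(I - K) = dim ker((I - K)^*). Since det(I - K) ≠ 0, 1 is not an eigenvalue of K and ker(I - K) = {0}, so we are in the first case: for every y there is a unique x = (I - K)^(-1) y. (Explicitly, by the Woodbury identity, (I - U V^T)^(-1) = I + U (I_2 - G)^(-1) V^T.)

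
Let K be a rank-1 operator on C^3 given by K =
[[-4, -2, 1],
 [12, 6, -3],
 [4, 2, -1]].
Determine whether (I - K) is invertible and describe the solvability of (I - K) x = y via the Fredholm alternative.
(I - K) is singular (det(I - K) = 0, i.e. 1 ∈ sigma(K)). (I - K) x = y is solvable iff y ⊥ ker((I - K)^*) = span{(-4, -2, 1)}, i.e. iff -4y_1 - 2y_2 + y_3 = 0. When solvable, the solutions are x = y + c·(1, -3, -1), c arbitrary (ker(I - K) = span{(1, -3, -1)}, dimension 1).

K has rank 1, so it is an outer product K = u v^T: every row of K is a multiple of one row vector. Reading off the entries, u = (1, -3, -1) and v = (-4, -2, 1) (row i of K equals u_i·v^T). A rank-one matrix u v^T satisfies K u = u (v·u) and kills the (2)-dimensional subspace v^⊥, so its characteristic polynomial is lambda^2 (lambda - v·u) with v·u = tr K = 1. Hence the eigenvalues of I - K are 1 (multiplicity 2) and 1 - (1) = 0, so det(I - K) = 0. (Direct check: I - K =
[[5, 2, -1],
 [-12, -5, 3],
 [-4, -2, 2]]
has determinant 0.) So 1 is an eigenvalue of K and (I - K) is not invertible. The finite-dimensional Fredholm alternative says: either (I - K) is invertible, or ker(I - K) ≠ {0} and then range(I - K) = ker((I - K)^*)^⊥, with dim ker(I - K) = dim ker((I - K)^*). We are in the second case, so we need both kernels. Kernel of I - K: (I - K) u = u - u (v·u) = u - u = 0, so ker(I - K) = span{u} = span{(1, -3, -1)} (it is exactly 1-dimensional because rank(I - K) = 2). Kernel of the adjoint: K is real, so (I - K)^* = I - K^T = I - v u^T, and (I - v u^T) v = v - v (u·v) = 0; hence ker((I - K)^*) = span{v} = span{(-4, -2, 1)}. Therefore (I - K) x = y is solvable iff <y, v> = 0, i.e. iff -4y_1 - 2y_2 + y_3 = 0. When this holds, K y = u (v·y) = 0, so (I - K) y = y and x = y is a particular solution; the full solution set is the line x = y + c·u = y + c·(1, -3, -1), c ∈ C.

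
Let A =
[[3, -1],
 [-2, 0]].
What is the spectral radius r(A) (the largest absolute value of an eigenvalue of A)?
r(A) = (3 + sqrt(17))/2 ≈ 3.5616

The eigenvalues of A are the roots of its characteristic polynomial. With M = A (coefficients from the trace and determinant):
  p(λ) = det(λ I - M) = λ^2 - 3λ - 2.
For λ^2 - 3λ - 2 the discriminant is 17. It is nonnegative but not a perfect square, so the roots are real and irrational: λ = (3 ± sqrt(17))/2 ≈ 3.5616, -0.5616.
Thus the eigenvalues (to 4 decimals) are 3.5616 (modulus 3.5616); -0.5616 (modulus 0.5616). The spectral radius is the largest modulus: r(A) = (3 + sqrt(17))/2 ≈ 3.5616. (Cross-check: r(A) ≤ ||A||_2 ≈ 3.7025; equality holds whenever A is normal, though it can also hold for some non-normal A.)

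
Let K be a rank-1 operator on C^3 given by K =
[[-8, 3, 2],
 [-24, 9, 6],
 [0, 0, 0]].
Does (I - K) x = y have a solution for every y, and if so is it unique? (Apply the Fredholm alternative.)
(I - K) is singular (det(I - K) = 0, i.e. 1 ∈ sigma(K)). (I - K) x = y is solvable iff y ⊥ ker((I - K)^*) = span{(-8, 3, 2)}, i.e. iff -8y_1 + 3y_2 + 2y_3 = 0. When solvable, the solutions are x = y + c·(1, 3, 0), c arbitrary (ker(I - K) = span{(1, 3, 0)}, dimension 1).

K has rank 1, so it is an outer product K = u v^T: every row of K is a multiple of one row vector. Reading off the entries, u = (1, 3, 0) and v = (-8, 3, 2) (row i of K equals u_i·v^T). A rank-one matrix u v^T satisfies K u = u (v·u) and kills the (2)-dimensional subspace v^⊥, so its characteristic polynomial is lambda^2 (lambda - v·u) with v·u = tr K = 1. Hence the eigenvalues of I - K are 1 (multiplicity 2) and 1 - (1) = 0, so det(I - K) = 0. (Direct check: I - K =
[[9, -3, -2],
 [24, -8, -6],
 [0, 0, 1]]
has determinant 0.) So 1 is an eigenvalue of K and (I - K) is not invertible. The finite-dimensional Fredholm alternative says: either (I - K) is invertible, or ker(I - K) ≠ {0} and then range(I - K) = ker((I - K)^*)^⊥, with dim ker(I - K) = dim ker((I - K)^*). We are in the second case, so we need both kernels. Kernel of I - K: (I - K) u = u - u (v·u) = u - u = 0, so ker(I - K) = span{u} = span{(1, 3, 0)} (it is exactly 1-dimensional because rank(I - K) = 2). Kernel of the adjoint: K is real, so (I - K)^* = I - K^T = I - v u^T, and (I - v u^T) v = v - v (u·v) = 0; hence ker((I - K)^*) = span{v} = span{(-8, 3, 2)}. Therefore (I - K) x = y is solvable iff <y, v> = 0, i.e. iff -8y_1 + 3y_2 + 2y_3 = 0. When this holds, K y = u (v·y) = 0, so (I - K) y = y and x = y is a particular solution; the full solution set is the line x = y + c·u = y + c·(1, 3, 0), c ∈ C.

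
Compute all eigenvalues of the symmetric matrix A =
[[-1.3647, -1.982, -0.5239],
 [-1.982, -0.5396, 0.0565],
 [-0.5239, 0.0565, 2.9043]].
sigma(A) ≈ {-3, 1, 3}

A is real symmetric, so its spectrum consists of real eigenvalues. Expanding the characteristic polynomial of the displayed matrix gives
  det(λ I - A) = p(λ) = λ^3 + (-1)λ^2 + (-9)λ + (9).
Solving p(λ) = 0 yields eigenvalues ≈ -3, 1, 3. (A is shown rounded to 4 decimals, so these recover the underlying integer eigenvalues to within that precision.)
Verification: the trace of A = 1 equals the sum of eigenvalues 1, and det(A) ≈ -9.0005 matches the eigenvalue product -9.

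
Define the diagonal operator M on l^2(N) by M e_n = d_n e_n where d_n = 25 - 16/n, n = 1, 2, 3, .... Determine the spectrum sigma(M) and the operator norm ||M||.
sigma(M) = {25 - 16/n : n ≥ 1} ∪ {25}; ||M|| = 25

A bounded diagonal operator on l^2 with diagonal entries d_n has spectrum equal to the closure of {d_n : n ≥ 1}: every d_n is an eigenvalue (with eigenvector e_n), so {d_n} ⊂ sigma(M); the spectrum is closed, so its closure is too; and for lambda not in the closure, (M - lambda I) has bounded inverse (the diagonal entries 1/(d_n - lambda) are bounded). For our sequence d_n = 25 - 16/n, n = 1, 2, 3, ...:
  - {d_n} = {25 - 16/n : n ≥ 1}; the only limit point is 25
  - closure = {25 - 16/n : n ≥ 1} ∪ {25}
For the norm: a diagonal operator has ||M|| = sup_n |d_n|. Here d_n = 25 - 16/n increases monotonically from d_1 = 9 toward 25, with all terms in [9, 25); so sup_n |d_n| = 25 (the supremum is the limit, not attained). So ||M|| = 25.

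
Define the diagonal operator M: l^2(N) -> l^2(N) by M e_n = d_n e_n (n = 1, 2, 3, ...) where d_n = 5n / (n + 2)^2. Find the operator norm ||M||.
||M|| = 5/8 (attained at n = 2)

For M diagonal, ||M|| = sup_n |d_n|. Treat f(x) = 5x / (x + 2)^2 for real x > 0. By the quotient rule, f'(x) = 5(2 - x)/(x + 2)^3, which is positive for x < 2 and negative for x > 2. So f has a unique maximum at x = 2, and since 2 is a positive integer, the supremum over n ≥ 1 is attained at n = 2: d_2 = 5·2/(2 + 2)^2 = 5·2/16 = 5/8. Hence ||M|| = 5/8.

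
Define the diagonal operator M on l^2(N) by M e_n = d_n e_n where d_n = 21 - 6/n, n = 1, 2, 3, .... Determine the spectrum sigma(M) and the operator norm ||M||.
sigma(M) = {21 - 6/n : n ≥ 1} ∪ {21}; ||M|| = 21

A bounded diagonal operator on l^2 with diagonal entries d_n has spectrum equal to the closure of {d_n : n ≥ 1}: every d_n is an eigenvalue (with eigenvector e_n), so {d_n} ⊂ sigma(M); the spectrum is closed, so its closure is too; and for lambda not in the closure, (M - lambda I) has bounded inverse (the diagonal entries 1/(d_n - lambda) are bounded). For our sequence d_n = 21 - 6/n, n = 1, 2, 3, ...:
  - {d_n} = {21 - 6/n : n ≥ 1}; the only limit point is 21
  - closure = {21 - 6/n : n ≥ 1} ∪ {21}
For the norm: a diagonal operator has ||M|| = sup_n |d_n|. Here d_n = 21 - 6/n increases monotonically from d_1 = 15 toward 21, with all terms in [15, 21); so sup_n |d_n| = 21 (the supremum is the limit, not attained). So ||M|| = 21.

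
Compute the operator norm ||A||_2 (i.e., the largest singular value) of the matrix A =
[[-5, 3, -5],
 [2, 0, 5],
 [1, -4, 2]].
||A||_2 ≈ 9.6846 (= sqrt(largest eigenvalue of A^T A))

||A||_2 = sigma_max(A) = sqrt(lambda_max(A^T A)). Form the symmetric matrix M = A^T A =
[[30, -19, 37],
 [-19, 25, -23],
 [37, -23, 54]].
Its characteristic polynomial (trace, sum of principal 2x2 minors, determinant of M give the coefficients) is
  p(λ) = det(λ I - M) = λ^3 - 109λ^2 + 1461λ - 3249.
No integer candidate from the rational root theorem (±divisors of 3249) is a root, so the roots are irrational. The cubic discriminant is Δ = 5084094384 > 0, so there are three distinct real roots. p(2) = -755 and p(3) = 180 have opposite signs, so a root lies in (2, 3); Newton's method refines it to λ ≈ 2.7895. p(12) = 315 and p(13) = -480 have opposite signs, so a root lies in (12, 13); Newton's method refines it to λ ≈ 12.4181. p(93) = -5760 and p(94) = 1545 have opposite signs, so a root lies in (93, 94); Newton's method refines it to λ ≈ 93.7924. Check (Vieta): the three roots sum to 109, matching tr M = 109.
So the eigenvalues of A^T A are ≈ 2.7895, 12.4181, 93.7924 (all ≥ 0, as they must be for A^T A). The largest is λ_max ≈ 93.7924, hence ||A||_2 = sqrt(λ_max) ≈ 9.6846.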